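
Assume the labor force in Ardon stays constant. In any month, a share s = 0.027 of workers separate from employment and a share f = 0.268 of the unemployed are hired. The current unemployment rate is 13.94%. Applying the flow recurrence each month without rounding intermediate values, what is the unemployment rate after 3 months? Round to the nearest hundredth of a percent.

With a fixed labor force, u_{t+1} = u_t + s·(1−u_t) − f·u_t = u_t·(1−s−f) + s.
Here 1−s−f = 0.705 and s = 0.027.
u_1 = 0.139400 × 0.705 + 0.027 = 0.125277.
u_2 = 0.125277 × 0.705 + 0.027 = 0.115320.
u_3 = 0.115320 × 0.705 + 0.027 = 0.108301.

Unemployment rate after three months ≈ 10.83%.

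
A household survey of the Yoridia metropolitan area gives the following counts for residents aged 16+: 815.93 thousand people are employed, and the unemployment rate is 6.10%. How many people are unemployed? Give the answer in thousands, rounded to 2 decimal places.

About 53.01 thousand are unemployed.

Let U be the number unemployed. The labor force is E + U, and U/(E+U) = 0.0610.
So U = 0.0610 × 815.93 / (1 − 0.0610) = 49.7717 / 0.9390 ≈ 53.01 thousand.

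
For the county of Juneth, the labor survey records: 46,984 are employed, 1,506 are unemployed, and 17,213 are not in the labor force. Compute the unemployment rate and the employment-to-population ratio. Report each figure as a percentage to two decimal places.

Unemployment rate ≈ 3.11%; employment-population ratio ≈ 71.51%.

Labor force = employed + unemployed = 46,984 + 1,506 = 48,490.
Working-age population = 48,490 + 17,213 = 65,703.
Unemployment rate = 1,506 / 48,490 = 3.11%.
Employment-population ratio = 46,984 / 65,703 = 71.51%.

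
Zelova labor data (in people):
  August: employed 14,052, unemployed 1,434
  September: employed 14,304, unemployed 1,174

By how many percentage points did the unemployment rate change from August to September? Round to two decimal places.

The unemployment rate changed by −1.68 percentage points.

August: labor force = 14,052 + 1,434 = 15,486; u = 1,434/15,486 = 9.26%.
September: labor force = 14,304 + 1,174 = 15,478; u = 1,174/15,478 = 7.58%.
Change = 7.58% − 9.26% = −1.68 pp.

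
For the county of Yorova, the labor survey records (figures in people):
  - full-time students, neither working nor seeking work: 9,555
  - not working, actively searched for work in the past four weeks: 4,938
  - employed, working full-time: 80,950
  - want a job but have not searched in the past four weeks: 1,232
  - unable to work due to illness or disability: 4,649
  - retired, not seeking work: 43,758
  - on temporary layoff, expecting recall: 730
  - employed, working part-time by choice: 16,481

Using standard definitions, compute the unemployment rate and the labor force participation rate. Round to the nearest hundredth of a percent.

Employed = 80,950 + 16,481 = 97,431.
Unemployed = 4,938 + 730 = 5,668 (jobless and actively searching, or on temporary layoff).
Labor force = 97,431 + 5,668 = 103,099.
Not in labor force = 9,555 + 1,232 + 4,649 + 43,758 = 59,194 (those not working and not actively searching are outside the labor force — including those who want a job but have given up searching).
Civilian working-age population = 103,099 + 59,194 = 162,293.
Unemployment rate = 5,668 / 103,099 = 5.50%.
Labor force participation rate = 103,099 / 162,293 = 63.53%.

Unemployment rate ≈ 5.50%; labor force participation rate ≈ 63.53%.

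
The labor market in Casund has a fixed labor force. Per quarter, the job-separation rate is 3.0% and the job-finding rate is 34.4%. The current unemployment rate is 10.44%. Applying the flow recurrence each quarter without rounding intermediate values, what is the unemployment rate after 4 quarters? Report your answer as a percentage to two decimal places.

Unemployment rate after four quarters ≈ 8.39%.

With a fixed labor force, u_{t+1} = u_t + s·(1−u_t) − f·u_t = u_t·(1−s−f) + s.
Here 1−s−f = 0.626 and s = 0.030.
u_1 = 0.104400 × 0.626 + 0.030 = 0.095354.
u_2 = 0.095354 × 0.626 + 0.030 = 0.089692.
u_3 = 0.089692 × 0.626 + 0.030 = 0.086147.
u_4 = 0.086147 × 0.626 + 0.030 = 0.083928.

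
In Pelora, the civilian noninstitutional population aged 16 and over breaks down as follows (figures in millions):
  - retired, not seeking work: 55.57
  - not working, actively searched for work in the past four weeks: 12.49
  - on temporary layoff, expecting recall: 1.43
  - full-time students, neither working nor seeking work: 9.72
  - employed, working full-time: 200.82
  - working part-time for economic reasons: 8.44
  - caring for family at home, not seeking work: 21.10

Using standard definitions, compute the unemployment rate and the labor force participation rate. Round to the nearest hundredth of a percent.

Unemployment rate ≈ 6.24%; labor force participation rate ≈ 72.09%.

Employed = 200.82 + 8.44 = 209.26 million (anyone who worked, including part-time for economic reasons, counts as employed).
Unemployed = 12.49 + 1.43 = 13.92 million (jobless and actively searching, or on temporary layoff).
Labor force = 209.26 + 13.92 = 223.18 million.
Not in labor force = 55.57 + 9.72 + 21.10 = 86.39 million (those not working and not actively searching are outside the labor force).
Civilian working-age population = 223.18 + 86.39 = 309.57 million.
Unemployment rate = 13.92 / 223.18 = 6.24%.
Labor force participation rate = 223.18 / 309.57 = 72.09%.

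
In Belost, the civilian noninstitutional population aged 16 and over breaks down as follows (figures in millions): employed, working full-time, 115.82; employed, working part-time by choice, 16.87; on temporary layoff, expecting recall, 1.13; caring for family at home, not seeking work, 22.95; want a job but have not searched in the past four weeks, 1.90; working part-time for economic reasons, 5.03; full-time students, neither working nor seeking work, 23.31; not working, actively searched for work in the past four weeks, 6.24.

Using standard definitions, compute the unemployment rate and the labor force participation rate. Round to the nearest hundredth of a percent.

Unemployment rate ≈ 5.08%; labor force participation rate ≈ 75.08%.

Employed = 115.82 + 16.87 + 5.03 = 137.72 million (anyone who worked, including part-time for economic reasons, counts as employed).
Unemployed = 1.13 + 6.24 = 7.37 million (jobless and actively searching, or on temporary layoff).
Labor force = 137.72 + 7.37 = 145.09 million.
Not in labor force = 22.95 + 1.90 + 23.31 = 48.16 million (those not working and not actively searching are outside the labor force — including those who want a job but have given up searching).
Civilian working-age population = 145.09 + 48.16 = 193.25 million.
Unemployment rate = 7.37 / 145.09 = 5.08%.
Labor force participation rate = 145.09 / 193.25 = 75.08%.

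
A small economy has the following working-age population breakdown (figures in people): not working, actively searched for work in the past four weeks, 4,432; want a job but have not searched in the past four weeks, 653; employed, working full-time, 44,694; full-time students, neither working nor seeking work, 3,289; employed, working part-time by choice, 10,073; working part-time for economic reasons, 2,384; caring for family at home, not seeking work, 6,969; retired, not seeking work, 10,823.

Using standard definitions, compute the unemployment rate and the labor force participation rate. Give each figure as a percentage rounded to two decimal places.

Employed = 44,694 + 10,073 + 2,384 = 57,151 (anyone who worked, including part-time for economic reasons, counts as employed).
Unemployed = 4,432.
Labor force = 57,151 + 4,432 = 61,583.
Not in labor force = 653 + 3,289 + 6,969 + 10,823 = 21,734 (those not working and not actively searching are outside the labor force — including those who want a job but have given up searching).
Civilian working-age population = 61,583 + 21,734 = 83,317.
Unemployment rate = 4,432 / 61,583 = 7.20%.
Labor force participation rate = 61,583 / 83,317 = 73.91%.

Unemployment rate ≈ 7.20%; labor force participation rate ≈ 73.91%.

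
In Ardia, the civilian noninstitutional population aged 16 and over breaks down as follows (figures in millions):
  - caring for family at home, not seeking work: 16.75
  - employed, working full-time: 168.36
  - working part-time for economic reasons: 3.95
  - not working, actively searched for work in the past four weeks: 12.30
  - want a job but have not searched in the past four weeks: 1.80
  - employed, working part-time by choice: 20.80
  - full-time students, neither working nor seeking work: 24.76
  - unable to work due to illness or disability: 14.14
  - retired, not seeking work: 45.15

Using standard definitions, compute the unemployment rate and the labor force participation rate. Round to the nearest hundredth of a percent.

Unemployment rate ≈ 5.99%; labor force participation rate ≈ 66.69%.

Employed = 168.36 + 3.95 + 20.80 = 193.11 million (anyone who worked, including part-time for economic reasons, counts as employed).
Unemployed = 12.30 million.
Labor force = 193.11 + 12.30 = 205.41 million.
Not in labor force = 16.75 + 1.80 + 24.76 + 14.14 + 45.15 = 102.60 million (those not working and not actively searching are outside the labor force — including those who want a job but have given up searching).
Civilian working-age population = 205.41 + 102.60 = 308.01 million.
Unemployment rate = 12.30 / 205.41 = 5.99%.
Labor force participation rate = 205.41 / 308.01 = 66.69%.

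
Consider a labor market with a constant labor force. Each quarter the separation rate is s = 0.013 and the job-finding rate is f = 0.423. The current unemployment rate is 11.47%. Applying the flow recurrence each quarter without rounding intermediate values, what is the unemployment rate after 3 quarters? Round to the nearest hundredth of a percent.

Unemployment rate after three quarters ≈ 4.50%.

With a fixed labor force, u_{t+1} = u_t + s·(1−u_t) − f·u_t = u_t·(1−s−f) + s.
Here 1−s−f = 0.564 and s = 0.013.
u_1 = 0.114700 × 0.564 + 0.013 = 0.077691.
u_2 = 0.077691 × 0.564 + 0.013 = 0.056818.
u_3 = 0.056818 × 0.564 + 0.013 = 0.045045.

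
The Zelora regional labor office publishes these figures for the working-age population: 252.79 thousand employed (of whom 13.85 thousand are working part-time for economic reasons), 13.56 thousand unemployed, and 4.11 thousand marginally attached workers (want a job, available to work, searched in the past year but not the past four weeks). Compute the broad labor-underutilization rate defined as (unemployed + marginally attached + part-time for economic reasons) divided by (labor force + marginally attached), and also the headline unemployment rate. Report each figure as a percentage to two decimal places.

Broad underutilization rate ≈ 11.65%; headline unemployment rate ≈ 5.09%.

Labor force = 252.79 + 13.56 = 266.35 thousand.
Numerator = 13.56 + 4.11 + 13.85 = 31.52 thousand.
Denominator = 266.35 + 4.11 = 270.46 thousand.
Broad rate = 31.52 / 270.46 = 11.65%.
Headline unemployment rate = 13.56 / 266.35 = 5.09%.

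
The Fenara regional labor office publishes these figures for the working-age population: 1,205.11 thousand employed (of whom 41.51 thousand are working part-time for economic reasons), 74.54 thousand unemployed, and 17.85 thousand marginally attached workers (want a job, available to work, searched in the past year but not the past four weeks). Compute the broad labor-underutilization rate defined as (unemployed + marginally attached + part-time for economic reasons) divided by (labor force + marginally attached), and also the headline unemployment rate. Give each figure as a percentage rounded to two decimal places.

Labor force = 1,205.11 + 74.54 = 1,279.65 thousand.
Numerator = 74.54 + 17.85 + 41.51 = 133.90 thousand.
Denominator = 1,279.65 + 17.85 = 1,297.50 thousand.
Broad rate = 133.90 / 1,297.50 = 10.32%.
Headline unemployment rate = 74.54 / 1,279.65 = 5.83%.

Broad underutilization rate ≈ 10.32%; headline unemployment rate ≈ 5.83%.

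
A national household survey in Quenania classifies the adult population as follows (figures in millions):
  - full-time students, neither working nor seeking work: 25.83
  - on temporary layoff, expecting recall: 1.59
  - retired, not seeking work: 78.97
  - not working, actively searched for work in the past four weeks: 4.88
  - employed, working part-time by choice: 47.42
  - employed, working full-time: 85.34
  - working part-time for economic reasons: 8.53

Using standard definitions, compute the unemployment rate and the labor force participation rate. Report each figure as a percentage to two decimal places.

Unemployment rate ≈ 4.38%; labor force participation rate ≈ 58.50%.

Employed = 47.42 + 85.34 + 8.53 = 141.29 million (anyone who worked, including part-time for economic reasons, counts as employed).
Unemployed = 1.59 + 4.88 = 6.47 million (jobless and actively searching, or on temporary layoff).
Labor force = 141.29 + 6.47 = 147.76 million.
Not in labor force = 25.83 + 78.97 = 104.80 million (those not working and not actively searching are outside the labor force).
Civilian working-age population = 147.76 + 104.80 = 252.56 million.
Unemployment rate = 6.47 / 147.76 = 4.38%.
Labor force participation rate = 147.76 / 252.56 = 58.50%.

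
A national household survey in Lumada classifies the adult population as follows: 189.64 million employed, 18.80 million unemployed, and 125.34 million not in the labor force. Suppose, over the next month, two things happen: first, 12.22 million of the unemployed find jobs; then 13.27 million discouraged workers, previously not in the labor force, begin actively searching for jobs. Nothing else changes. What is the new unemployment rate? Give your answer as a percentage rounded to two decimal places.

New unemployment rate ≈ 8.95%.

Initially, labor force = 189.64 + 18.80 = 208.44 million, so u = 18.80/208.44 = 9.02%.
After the first change, unemployed falls and employed rises by 12.22; labor force unchanged → E = 201.86, U = 6.58, labor force = 208.44 million.
After the second change, unemployed and labor force both rise by 13.27 → E = 201.86, U = 19.85, labor force = 221.71 million.
New unemployment rate = 19.85 / 221.71 = 8.95%.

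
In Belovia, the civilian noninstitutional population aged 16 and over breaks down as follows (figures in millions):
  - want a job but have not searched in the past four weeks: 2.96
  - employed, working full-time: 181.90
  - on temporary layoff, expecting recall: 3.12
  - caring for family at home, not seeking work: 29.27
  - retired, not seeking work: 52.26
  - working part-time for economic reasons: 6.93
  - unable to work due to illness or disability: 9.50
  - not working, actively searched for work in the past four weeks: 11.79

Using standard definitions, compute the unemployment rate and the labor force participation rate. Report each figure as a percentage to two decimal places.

Employed = 181.90 + 6.93 = 188.83 million (anyone who worked, including part-time for economic reasons, counts as employed).
Unemployed = 3.12 + 11.79 = 14.91 million (jobless and actively searching, or on temporary layoff).
Labor force = 188.83 + 14.91 = 203.74 million.
Not in labor force = 2.96 + 29.27 + 52.26 + 9.50 = 93.99 million (those not working and not actively searching are outside the labor force — including those who want a job but have given up searching).
Civilian working-age population = 203.74 + 93.99 = 297.73 million.
Unemployment rate = 14.91 / 203.74 = 7.32%.
Labor force participation rate = 203.74 / 297.73 = 68.43%.

Unemployment rate ≈ 7.32%; labor force participation rate ≈ 68.43%.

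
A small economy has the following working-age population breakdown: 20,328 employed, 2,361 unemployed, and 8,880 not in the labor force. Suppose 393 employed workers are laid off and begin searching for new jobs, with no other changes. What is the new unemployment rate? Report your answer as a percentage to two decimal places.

New unemployment rate ≈ 12.14%.

Initially, labor force = 20,328 + 2,361 = 22,689, so u = 2,361/22,689 = 10.41%.
After the change, employed falls and unemployed rises by 393; labor force unchanged → E = 19,935, U = 2,754, labor force = 22,689.
New unemployment rate = 2,754 / 22,689 = 12.14%.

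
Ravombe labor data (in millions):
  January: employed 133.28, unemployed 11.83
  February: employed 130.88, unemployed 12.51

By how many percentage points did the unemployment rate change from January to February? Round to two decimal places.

The unemployment rate changed by +0.57 percentage points.

January: labor force = 133.28 + 11.83 = 145.11; u = 11.83/145.11 = 8.15%.
February: labor force = 130.88 + 12.51 = 143.39; u = 12.51/143.39 = 8.72%.
Change = 8.72% − 8.15% = +0.57 pp.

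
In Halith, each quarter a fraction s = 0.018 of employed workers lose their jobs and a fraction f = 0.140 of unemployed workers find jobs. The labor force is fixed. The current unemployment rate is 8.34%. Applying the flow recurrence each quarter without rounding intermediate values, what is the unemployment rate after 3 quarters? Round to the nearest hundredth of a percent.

With a fixed labor force, u_{t+1} = u_t + s·(1−u_t) − f·u_t = u_t·(1−s−f) + s.
Here 1−s−f = 0.842 and s = 0.018.
u_1 = 0.083400 × 0.842 + 0.018 = 0.088223.
u_2 = 0.088223 × 0.842 + 0.018 = 0.092284.
u_3 = 0.092284 × 0.842 + 0.018 = 0.095703.

Unemployment rate after three quarters ≈ 9.57%.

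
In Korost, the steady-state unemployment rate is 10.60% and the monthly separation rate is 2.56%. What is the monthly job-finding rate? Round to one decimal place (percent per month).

From u* = s/(s+f): f = s·(1−u)/u.
f = 2.56 × (1 − 0.1060) / 0.1060 = 2.2886 / 0.1060 ≈ 21.6% per month.

Job-finding rate ≈ 21.6% per month.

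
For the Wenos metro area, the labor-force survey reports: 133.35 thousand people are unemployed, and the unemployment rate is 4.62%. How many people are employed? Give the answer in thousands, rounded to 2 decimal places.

About 2,753.01 thousand are employed.

Labor force = U / u = 133.35 / 0.0462 ≈ 2,886.36 thousand.
Employed = labor force − unemployed = 2,886.36 − 133.35 = 2,753.01 thousand.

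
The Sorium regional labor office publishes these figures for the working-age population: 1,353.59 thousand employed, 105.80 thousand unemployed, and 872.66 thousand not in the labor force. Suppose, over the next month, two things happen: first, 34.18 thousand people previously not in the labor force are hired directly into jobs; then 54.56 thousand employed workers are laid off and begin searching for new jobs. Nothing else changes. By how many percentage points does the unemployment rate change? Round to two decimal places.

The unemployment rate changes by +3.49 percentage points.

Initially, labor force = 1,353.59 + 105.80 = 1,459.39 thousand, so u = 105.80/1,459.39 = 7.25%.
After the first change, employed and labor force both rise by 34.18; unemployed unchanged → E = 1,387.77, U = 105.80, labor force = 1,493.57 thousand.
After the second change, employed falls and unemployed rises by 54.56; labor force unchanged → E = 1,333.21, U = 160.36, labor force = 1,493.57 thousand.
New unemployment rate = 160.36 / 1,493.57 = 10.74%.
Change = 10.74% − 7.25% = +3.49 percentage points.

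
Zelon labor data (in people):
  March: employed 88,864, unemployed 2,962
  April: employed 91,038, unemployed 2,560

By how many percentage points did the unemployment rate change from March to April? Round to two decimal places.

The unemployment rate changed by −0.49 percentage points.

March: labor force = 88,864 + 2,962 = 91,826; u = 2,962/91,826 = 3.23%.
April: labor force = 91,038 + 2,560 = 93,598; u = 2,560/93,598 = 2.74%.
Change = 2.74% − 3.23% = −0.49 pp.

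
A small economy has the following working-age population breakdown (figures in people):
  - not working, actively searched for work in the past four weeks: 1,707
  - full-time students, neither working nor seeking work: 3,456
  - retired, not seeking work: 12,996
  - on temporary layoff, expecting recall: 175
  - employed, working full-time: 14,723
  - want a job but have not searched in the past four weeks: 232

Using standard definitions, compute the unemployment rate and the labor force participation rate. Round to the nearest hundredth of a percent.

Unemployment rate ≈ 11.33%; labor force participation rate ≈ 49.88%.

Employed = 14,723.
Unemployed = 1,707 + 175 = 1,882 (jobless and actively searching, or on temporary layoff).
Labor force = 14,723 + 1,882 = 16,605.
Not in labor force = 3,456 + 12,996 + 232 = 16,684 (those not working and not actively searching are outside the labor force — including those who want a job but have given up searching).
Civilian working-age population = 16,605 + 16,684 = 33,289.
Unemployment rate = 1,882 / 16,605 = 11.33%.
Labor force participation rate = 16,605 / 33,289 = 49.88%.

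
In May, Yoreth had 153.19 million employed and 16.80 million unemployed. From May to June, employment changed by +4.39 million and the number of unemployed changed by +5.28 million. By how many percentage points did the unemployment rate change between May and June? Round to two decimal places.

May: labor force = 153.19 + 16.80 = 169.99; u = 16.80/169.99 = 9.88%.
June: labor force = 157.58 + 22.08 = 179.66; u = 22.08/179.66 = 12.29%.
Change = 12.29% − 9.88% = +2.41 pp.

The unemployment rate changed by +2.41 percentage points.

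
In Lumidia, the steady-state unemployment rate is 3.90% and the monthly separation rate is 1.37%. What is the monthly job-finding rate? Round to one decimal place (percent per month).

From u* = s/(s+f): f = s·(1−u)/u.
f = 1.37 × (1 − 0.0390) / 0.0390 = 1.3166 / 0.0390 ≈ 33.8% per month.

Job-finding rate ≈ 33.8% per month.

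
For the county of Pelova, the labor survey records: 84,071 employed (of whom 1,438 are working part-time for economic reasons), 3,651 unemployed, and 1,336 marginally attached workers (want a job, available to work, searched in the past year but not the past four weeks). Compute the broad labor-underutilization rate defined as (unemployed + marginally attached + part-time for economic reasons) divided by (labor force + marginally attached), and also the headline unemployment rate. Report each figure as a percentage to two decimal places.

Broad underutilization rate ≈ 7.21%; headline unemployment rate ≈ 4.16%.

Labor force = 84,071 + 3,651 = 87,722.
Numerator = 3,651 + 1,336 + 1,438 = 6,425.
Denominator = 87,722 + 1,336 = 89,058.
Broad rate = 6,425 / 89,058 = 7.21%.
Headline unemployment rate = 3,651 / 87,722 = 4.16%.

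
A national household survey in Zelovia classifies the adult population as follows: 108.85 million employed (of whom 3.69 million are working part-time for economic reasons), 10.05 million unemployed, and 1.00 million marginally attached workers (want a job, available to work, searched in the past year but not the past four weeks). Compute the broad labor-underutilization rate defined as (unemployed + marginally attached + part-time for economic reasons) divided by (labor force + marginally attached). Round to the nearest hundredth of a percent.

Broad underutilization rate ≈ 12.29%.

Labor force = 108.85 + 10.05 = 118.90 million.
Numerator = 10.05 + 1.00 + 3.69 = 14.74 million.
Denominator = 118.90 + 1.00 = 119.90 million.
Broad rate = 14.74 / 119.90 = 12.29%.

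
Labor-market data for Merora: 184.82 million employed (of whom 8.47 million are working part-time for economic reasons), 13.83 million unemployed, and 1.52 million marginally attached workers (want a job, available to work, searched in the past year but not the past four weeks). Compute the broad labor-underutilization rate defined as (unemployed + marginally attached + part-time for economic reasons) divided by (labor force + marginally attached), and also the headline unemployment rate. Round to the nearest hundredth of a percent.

Broad underutilization rate ≈ 11.90%; headline unemployment rate ≈ 6.96%.

Labor force = 184.82 + 13.83 = 198.65 million.
Numerator = 13.83 + 1.52 + 8.47 = 23.82 million.
Denominator = 198.65 + 1.52 = 200.17 million.
Broad rate = 23.82 / 200.17 = 11.90%.
Headline unemployment rate = 13.83 / 198.65 = 6.96%.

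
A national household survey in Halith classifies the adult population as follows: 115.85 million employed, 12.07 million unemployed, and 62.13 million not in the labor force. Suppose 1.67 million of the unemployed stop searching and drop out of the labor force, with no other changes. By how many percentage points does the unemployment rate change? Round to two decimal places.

Initially, labor force = 115.85 + 12.07 = 127.92 million, so u = 12.07/127.92 = 9.44%.
After the change, unemployed and labor force both fall by 1.67 → E = 115.85, U = 10.40, labor force = 126.25 million.
New unemployment rate = 10.40 / 126.25 = 8.24%.
Change = 8.24% − 9.44% = −1.20 percentage points.

The unemployment rate changes by −1.20 percentage points.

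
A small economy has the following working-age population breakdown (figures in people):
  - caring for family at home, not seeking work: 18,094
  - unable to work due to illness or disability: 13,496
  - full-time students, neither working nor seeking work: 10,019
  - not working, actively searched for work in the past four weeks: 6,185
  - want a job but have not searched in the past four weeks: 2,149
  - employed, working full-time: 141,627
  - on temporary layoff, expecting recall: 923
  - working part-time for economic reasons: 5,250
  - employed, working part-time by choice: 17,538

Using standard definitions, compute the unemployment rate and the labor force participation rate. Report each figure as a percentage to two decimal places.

Unemployment rate ≈ 4.14%; labor force participation rate ≈ 79.67%.

Employed = 141,627 + 5,250 + 17,538 = 164,415 (anyone who worked, including part-time for economic reasons, counts as employed).
Unemployed = 6,185 + 923 = 7,108 (jobless and actively searching, or on temporary layoff).
Labor force = 164,415 + 7,108 = 171,523.
Not in labor force = 18,094 + 13,496 + 10,019 + 2,149 = 43,758 (those not working and not actively searching are outside the labor force — including those who want a job but have given up searching).
Civilian working-age population = 171,523 + 43,758 = 215,281.
Unemployment rate = 7,108 / 171,523 = 4.14%.
Labor force participation rate = 171,523 / 215,281 = 79.67%.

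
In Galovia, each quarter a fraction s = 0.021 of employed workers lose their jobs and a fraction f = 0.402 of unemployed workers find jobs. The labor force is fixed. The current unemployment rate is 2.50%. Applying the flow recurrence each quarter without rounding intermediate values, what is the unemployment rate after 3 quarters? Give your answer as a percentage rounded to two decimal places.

With a fixed labor force, u_{t+1} = u_t + s·(1−u_t) − f·u_t = u_t·(1−s−f) + s.
Here 1−s−f = 0.577 and s = 0.021.
u_1 = 0.025000 × 0.577 + 0.021 = 0.035425.
u_2 = 0.035425 × 0.577 + 0.021 = 0.041440.
u_3 = 0.041440 × 0.577 + 0.021 = 0.044911.

Unemployment rate after three quarters ≈ 4.49%.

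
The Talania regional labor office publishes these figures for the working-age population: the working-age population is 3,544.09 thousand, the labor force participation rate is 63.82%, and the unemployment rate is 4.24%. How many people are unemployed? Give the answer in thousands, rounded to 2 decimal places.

About 95.90 thousand are unemployed.

Labor force = 0.6382 × 3,544.09 = 2,261.84 thousand.
Unemployed = 0.0424 × 2,261.84 ≈ 95.90 thousand.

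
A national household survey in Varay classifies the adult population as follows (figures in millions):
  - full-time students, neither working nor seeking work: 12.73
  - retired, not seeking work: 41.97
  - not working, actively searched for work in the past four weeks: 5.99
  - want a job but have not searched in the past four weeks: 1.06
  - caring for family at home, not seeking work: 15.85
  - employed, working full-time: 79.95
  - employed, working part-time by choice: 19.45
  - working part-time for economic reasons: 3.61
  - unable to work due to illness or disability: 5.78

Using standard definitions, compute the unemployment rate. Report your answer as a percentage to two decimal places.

Unemployment rate ≈ 5.50%.

Employed = 79.95 + 19.45 + 3.61 = 103.01 million (anyone who worked, including part-time for economic reasons, counts as employed).
Unemployed = 5.99 million.
Labor force = 103.01 + 5.99 = 109.00 million.
Unemployment rate = 5.99 / 109.00 = 5.50%.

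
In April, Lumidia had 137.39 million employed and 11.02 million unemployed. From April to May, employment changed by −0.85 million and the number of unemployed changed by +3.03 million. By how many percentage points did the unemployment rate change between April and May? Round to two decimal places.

April: labor force = 137.39 + 11.02 = 148.41; u = 11.02/148.41 = 7.43%.
May: labor force = 136.54 + 14.05 = 150.59; u = 14.05/150.59 = 9.33%.
Change = 9.33% − 7.43% = +1.90 pp.

The unemployment rate changed by +1.90 percentage points.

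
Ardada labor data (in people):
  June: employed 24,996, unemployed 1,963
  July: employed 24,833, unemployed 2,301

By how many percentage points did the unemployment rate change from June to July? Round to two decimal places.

June: labor force = 24,996 + 1,963 = 26,959; u = 1,963/26,959 = 7.28%.
July: labor force = 24,833 + 2,301 = 27,134; u = 2,301/27,134 = 8.48%.
Change = 8.48% − 7.28% = +1.20 pp.

The unemployment rate changed by +1.20 percentage points.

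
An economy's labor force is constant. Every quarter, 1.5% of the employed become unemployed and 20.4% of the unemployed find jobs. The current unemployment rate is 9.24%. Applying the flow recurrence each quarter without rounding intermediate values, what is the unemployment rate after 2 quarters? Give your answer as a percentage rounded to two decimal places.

With a fixed labor force, u_{t+1} = u_t + s·(1−u_t) − f·u_t = u_t·(1−s−f) + s.
Here 1−s−f = 0.781 and s = 0.015.
u_1 = 0.092400 × 0.781 + 0.015 = 0.087164.
u_2 = 0.087164 × 0.781 + 0.015 = 0.083075.

Unemployment rate after two quarters ≈ 8.31%.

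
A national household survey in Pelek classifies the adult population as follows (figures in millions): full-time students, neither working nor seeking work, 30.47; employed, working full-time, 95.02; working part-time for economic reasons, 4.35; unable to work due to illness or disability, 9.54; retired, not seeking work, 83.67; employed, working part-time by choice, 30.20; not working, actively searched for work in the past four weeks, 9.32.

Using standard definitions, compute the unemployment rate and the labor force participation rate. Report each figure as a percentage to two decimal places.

Employed = 95.02 + 4.35 + 30.20 = 129.57 million (anyone who worked, including part-time for economic reasons, counts as employed).
Unemployed = 9.32 million.
Labor force = 129.57 + 9.32 = 138.89 million.
Not in labor force = 30.47 + 9.54 + 83.67 = 123.68 million (those not working and not actively searching are outside the labor force).
Civilian working-age population = 138.89 + 123.68 = 262.57 million.
Unemployment rate = 9.32 / 138.89 = 6.71%.
Labor force participation rate = 138.89 / 262.57 = 52.90%.

Unemployment rate ≈ 6.71%; labor force participation rate ≈ 52.90%.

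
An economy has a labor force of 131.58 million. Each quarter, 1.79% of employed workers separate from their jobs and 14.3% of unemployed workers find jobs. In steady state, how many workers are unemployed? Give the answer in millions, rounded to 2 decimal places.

Steady-state unemployment rate u* = s/(s+f) = 1.79/(1.79+14.3) = 0.111249.
Unemployed = u* × labor force = 0.111249 × 131.58 ≈ 14.64 million.

About 14.64 million are unemployed in steady state.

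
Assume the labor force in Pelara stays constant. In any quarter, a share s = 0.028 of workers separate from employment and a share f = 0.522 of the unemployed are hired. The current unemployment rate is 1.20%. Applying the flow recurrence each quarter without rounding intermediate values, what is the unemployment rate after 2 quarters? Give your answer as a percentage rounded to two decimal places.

Unemployment rate after two quarters ≈ 4.30%.

With a fixed labor force, u_{t+1} = u_t + s·(1−u_t) − f·u_t = u_t·(1−s−f) + s.
Here 1−s−f = 0.450 and s = 0.028.
u_1 = 0.012000 × 0.450 + 0.028 = 0.033400.
u_2 = 0.033400 × 0.450 + 0.028 = 0.043030.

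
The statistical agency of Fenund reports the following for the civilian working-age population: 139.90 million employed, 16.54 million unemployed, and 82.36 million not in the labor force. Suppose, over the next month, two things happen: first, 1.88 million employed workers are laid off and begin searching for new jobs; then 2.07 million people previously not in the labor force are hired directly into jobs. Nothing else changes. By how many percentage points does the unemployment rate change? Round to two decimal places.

The unemployment rate changes by +1.05 percentage points.

Initially, labor force = 139.90 + 16.54 = 156.44 million, so u = 16.54/156.44 = 10.57%.
After the first change, employed falls and unemployed rises by 1.88; labor force unchanged → E = 138.02, U = 18.42, labor force = 156.44 million.
After the second change, employed and labor force both rise by 2.07; unemployed unchanged → E = 140.09, U = 18.42, labor force = 158.51 million.
New unemployment rate = 18.42 / 158.51 = 11.62%.
Change = 11.62% − 10.57% = +1.05 percentage points.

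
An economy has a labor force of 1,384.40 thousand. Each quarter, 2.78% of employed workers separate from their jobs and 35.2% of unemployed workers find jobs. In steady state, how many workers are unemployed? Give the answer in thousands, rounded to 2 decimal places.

Steady-state unemployment rate u* = s/(s+f) = 2.78/(2.78+35.2) = 0.073196.
Unemployed = u* × labor force = 0.073196 × 1,384.40 ≈ 101.33 thousand.

About 101.33 thousand are unemployed in steady state.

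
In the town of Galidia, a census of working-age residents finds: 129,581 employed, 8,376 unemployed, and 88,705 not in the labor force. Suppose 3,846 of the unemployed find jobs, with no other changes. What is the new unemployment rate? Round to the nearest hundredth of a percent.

Initially, labor force = 129,581 + 8,376 = 137,957, so u = 8,376/137,957 = 6.07%.
After the change, unemployed falls and employed rises by 3,846; labor force unchanged → E = 133,427, U = 4,530, labor force = 137,957.
New unemployment rate = 4,530 / 137,957 = 3.28%.

New unemployment rate ≈ 3.28%.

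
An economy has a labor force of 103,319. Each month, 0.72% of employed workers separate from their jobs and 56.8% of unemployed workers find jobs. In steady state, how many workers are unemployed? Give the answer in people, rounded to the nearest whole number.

Steady-state unemployment rate u* = s/(s+f) = 0.72/(0.72+56.8) = 0.012517.
Unemployed = u* × labor force = 0.012517 × 103,319 ≈ 1,293.

About 1,293 are unemployed in steady state.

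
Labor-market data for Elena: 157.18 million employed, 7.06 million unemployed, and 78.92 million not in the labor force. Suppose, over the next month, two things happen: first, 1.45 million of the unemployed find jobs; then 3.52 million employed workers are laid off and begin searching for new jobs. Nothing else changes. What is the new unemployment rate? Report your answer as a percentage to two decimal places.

New unemployment rate ≈ 5.56%.

Initially, labor force = 157.18 + 7.06 = 164.24 million, so u = 7.06/164.24 = 4.30%.
After the first change, unemployed falls and employed rises by 1.45; labor force unchanged → E = 158.63, U = 5.61, labor force = 164.24 million.
After the second change, employed falls and unemployed rises by 3.52; labor force unchanged → E = 155.11, U = 9.13, labor force = 164.24 million.
New unemployment rate = 9.13 / 164.24 = 5.56%.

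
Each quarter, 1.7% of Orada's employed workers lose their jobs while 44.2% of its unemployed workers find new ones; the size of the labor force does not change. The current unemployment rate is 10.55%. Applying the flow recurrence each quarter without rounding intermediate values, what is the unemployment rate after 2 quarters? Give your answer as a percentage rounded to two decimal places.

Unemployment rate after two quarters ≈ 5.71%.

With a fixed labor force, u_{t+1} = u_t + s·(1−u_t) − f·u_t = u_t·(1−s−f) + s.
Here 1−s−f = 0.541 and s = 0.017.
u_1 = 0.105500 × 0.541 + 0.017 = 0.074076.
u_2 = 0.074076 × 0.541 + 0.017 = 0.057075.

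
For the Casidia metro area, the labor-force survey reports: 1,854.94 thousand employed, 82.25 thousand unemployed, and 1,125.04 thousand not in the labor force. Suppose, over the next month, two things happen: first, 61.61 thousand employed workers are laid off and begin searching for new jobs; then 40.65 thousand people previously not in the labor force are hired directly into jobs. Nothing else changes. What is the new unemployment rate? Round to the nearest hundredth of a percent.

New unemployment rate ≈ 7.27%.

Initially, labor force = 1,854.94 + 82.25 = 1,937.19 thousand, so u = 82.25/1,937.19 = 4.25%.
After the first change, employed falls and unemployed rises by 61.61; labor force unchanged → E = 1,793.33, U = 143.86, labor force = 1,937.19 thousand.
After the second change, employed and labor force both rise by 40.65; unemployed unchanged → E = 1,833.98, U = 143.86, labor force = 1,977.84 thousand.
New unemployment rate = 143.86 / 1,977.84 = 7.27%.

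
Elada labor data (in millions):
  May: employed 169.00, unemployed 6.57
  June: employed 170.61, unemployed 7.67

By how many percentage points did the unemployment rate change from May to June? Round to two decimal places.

May: labor force = 169.00 + 6.57 = 175.57; u = 6.57/175.57 = 3.74%.
June: labor force = 170.61 + 7.67 = 178.28; u = 7.67/178.28 = 4.30%.
Change = 4.30% − 3.74% = +0.56 pp.

The unemployment rate changed by +0.56 percentage points.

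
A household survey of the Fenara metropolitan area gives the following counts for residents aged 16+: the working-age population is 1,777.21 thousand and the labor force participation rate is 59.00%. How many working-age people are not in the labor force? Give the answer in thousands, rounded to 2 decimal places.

About 728.66 thousand are not in the labor force.

Share not in the labor force = 1 − 0.5900 = 0.4100.
Not in labor force = 0.4100 × 1,777.21 ≈ 728.66 thousand.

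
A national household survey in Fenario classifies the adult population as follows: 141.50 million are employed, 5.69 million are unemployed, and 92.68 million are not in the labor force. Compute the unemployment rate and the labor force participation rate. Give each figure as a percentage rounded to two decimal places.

Labor force = employed + unemployed = 141.50 + 5.69 = 147.19 million.
Working-age population = 147.19 + 92.68 = 239.87 million.
Unemployment rate = 5.69 / 147.19 = 3.87%.
Labor force participation rate = 147.19 / 239.87 = 61.36%.

Unemployment rate ≈ 3.87%; labor force participation rate ≈ 61.36%.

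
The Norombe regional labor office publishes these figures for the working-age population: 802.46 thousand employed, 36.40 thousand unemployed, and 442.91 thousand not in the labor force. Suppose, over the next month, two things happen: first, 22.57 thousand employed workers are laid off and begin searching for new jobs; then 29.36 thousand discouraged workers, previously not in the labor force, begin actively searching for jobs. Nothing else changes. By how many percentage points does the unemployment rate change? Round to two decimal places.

Initially, labor force = 802.46 + 36.40 = 838.86 thousand, so u = 36.40/838.86 = 4.34%.
After the first change, employed falls and unemployed rises by 22.57; labor force unchanged → E = 779.89, U = 58.97, labor force = 838.86 thousand.
After the second change, unemployed and labor force both rise by 29.36 → E = 779.89, U = 88.33, labor force = 868.22 thousand.
New unemployment rate = 88.33 / 868.22 = 10.17%.
Change = 10.17% − 4.34% = +5.83 percentage points.

The unemployment rate changes by +5.83 percentage points.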